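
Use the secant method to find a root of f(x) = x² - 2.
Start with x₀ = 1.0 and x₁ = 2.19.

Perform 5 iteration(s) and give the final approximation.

f(x) = x² - 2
x₀ = 1.0, x₁ = 2.19

Secant formula: x_{n+1} = x_n - f(x_n)(x_n - x_{n-1})/(f(x_n) - f(x_{n-1}))

Iteration 1:
  f(1.000000) = -1.000000
  f(2.190000) = 2.796100
  x_2 = 2.190000 - 2.796100×(2.190000 - 1.000000)/(2.796100 - (-1.000000))
       = 1.313480
Iteration 2:
  f(2.190000) = 2.796100
  f(1.313480) = -0.274771
  x_3 = 1.313480 - (-0.274771)×(1.313480 - 2.190000)/(-0.274771 - 2.796100)
       = 1.391908
Iteration 3:
  f(1.313480) = -0.274771
  f(1.391908) = -0.062593
  x_4 = 1.391908 - (-0.062593)×(1.391908 - 1.313480)/(-0.062593 - (-0.274771))
       = 1.415044
Iteration 4:
  f(1.391908) = -0.062593
  f(1.415044) = 0.002350
  x_5 = 1.415044 - 0.002350×(1.415044 - 1.391908)/(0.002350 - (-0.062593))
       = 1.414207
Iteration 5:
  f(1.415044) = 0.002350
  f(1.414207) = -0.000019
  x_6 = 1.414207 - (-0.000019)×(1.414207 - 1.415044)/(-0.000019 - 0.002350)
       = 1.414214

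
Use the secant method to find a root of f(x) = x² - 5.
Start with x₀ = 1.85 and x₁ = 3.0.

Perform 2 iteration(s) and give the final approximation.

f(x) = x² - 5
x₀ = 1.85, x₁ = 3.0

Secant formula: x_{n+1} = x_n - f(x_n)(x_n - x_{n-1})/(f(x_n) - f(x_{n-1}))

Iteration 1:
  f(1.850000) = -1.577500
  f(3.000000) = 4.000000
  x_2 = 3.000000 - 4.000000×(3.000000 - 1.850000)/(4.000000 - (-1.577500))
       = 2.175258
Iteration 2:
  f(3.000000) = 4.000000
  f(2.175258) = -0.268254
  x_3 = 2.175258 - (-0.268254)×(2.175258 - 3.000000)/(-0.268254 - 4.000000)
       = 2.227092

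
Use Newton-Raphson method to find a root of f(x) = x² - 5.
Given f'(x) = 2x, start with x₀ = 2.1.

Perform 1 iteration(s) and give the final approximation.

f(x) = x² - 5
f'(x) = 2x
x₀ = 2.1

Newton-Raphson formula: x_{n+1} = x_n - f(x_n)/f'(x_n)

Iteration 1:
  f(2.100000) = -0.590000
  f'(2.100000) = 4.200000
  x_1 = 2.100000 - (-0.590000)/4.200000 = 2.240476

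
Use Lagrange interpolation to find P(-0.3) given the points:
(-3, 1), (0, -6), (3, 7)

Lagrange interpolation formula:
P(x) = Σ yᵢ × Lᵢ(x)
where Lᵢ(x) = Π_{j≠i} (x - xⱼ)/(xᵢ - xⱼ)

L_0(-0.3) = (-0.3 - 0)/(-3 - 0) × (-0.3 - 3)/(-3 - 3) = 0.055000
L_1(-0.3) = (-0.3 - (-3))/(0 - (-3)) × (-0.3 - 3)/(0 - 3) = 0.990000
L_2(-0.3) = (-0.3 - (-3))/(3 - (-3)) × (-0.3 - 0)/(3 - 0) = -0.045000

P(-0.3) = 1×L_0(-0.3) + (-6)×L_1(-0.3) + 7×L_2(-0.3)
P(-0.3) = -6.200000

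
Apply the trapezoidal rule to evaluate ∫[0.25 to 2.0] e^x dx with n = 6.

f(x) = e^x
a = 0.25, b = 2.0, n = 6
h = (b - a)/n = 0.291667

Trapezoidal rule: (h/2)[f(x₀) + 2f(x₁) + 2f(x₂) + ... + f(xₙ)]

x_0 = 0.2500, f(x_0) = 1.284025, coefficient = 1
x_1 = 0.5417, f(x_1) = 1.718869, coefficient = 2
x_2 = 0.8333, f(x_2) = 2.300976, coefficient = 2
x_3 = 1.1250, f(x_3) = 3.080217, coefficient = 2
x_4 = 1.4167, f(x_4) = 4.123353, coefficient = 2
x_5 = 1.7083, f(x_5) = 5.519754, coefficient = 2
x_6 = 2.0000, f(x_6) = 7.389056, coefficient = 1

I ≈ (0.291667/2) × 42.159420 = 6.148249
Exact value: 6.105031
Error: 0.043218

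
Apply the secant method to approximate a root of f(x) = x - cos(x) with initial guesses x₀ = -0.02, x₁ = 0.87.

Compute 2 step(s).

f(x) = x - cos(x)
x₀ = -0.02, x₁ = 0.87

Secant formula: x_{n+1} = x_n - f(x_n)(x_n - x_{n-1})/(f(x_n) - f(x_{n-1}))

Iteration 1:
  f(-0.020000) = -1.019800
  f(0.870000) = 0.225173
  x_2 = 0.870000 - 0.225173×(0.870000 - (-0.020000))/(0.225173 - (-1.019800))
       = 0.709029
Iteration 2:
  f(0.870000) = 0.225173
  f(0.709029) = -0.049965
  x_3 = 0.709029 - (-0.049965)×(0.709029 - 0.870000)/(-0.049965 - 0.225173)
       = 0.738261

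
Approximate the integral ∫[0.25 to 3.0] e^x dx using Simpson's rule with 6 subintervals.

f(x) = e^x
a = 0.25, b = 3.0, n = 6
h = (b - a)/n = 0.458333

Simpson's rule: (h/3)[f(x₀) + 4f(x₁) + 2f(x₂) + ... + f(xₙ)]

x_0 = 0.2500, f(x_0) = 1.284025, coefficient = 1
x_1 = 0.7083, f(x_1) = 2.030604, coefficient = 4
x_2 = 1.1667, f(x_2) = 3.211271, coefficient = 2
x_3 = 1.6250, f(x_3) = 5.078419, coefficient = 4
x_4 = 2.0833, f(x_4) = 8.031195, coefficient = 2
x_5 = 2.5417, f(x_5) = 12.700821, coefficient = 4
x_6 = 3.0000, f(x_6) = 20.085537, coefficient = 1

I ≈ (0.458333/3) × 123.093871 = 18.806008
Exact value: 18.801512
Error: 0.004497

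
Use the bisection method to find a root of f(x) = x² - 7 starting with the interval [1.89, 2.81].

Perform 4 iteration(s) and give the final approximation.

f(x) = x² - 7
Initial interval: [1.89, 2.81]

Iteration 1:
  c_1 = (1.890000 + 2.810000)/2 = 2.350000
  f(c_1) = f(2.350000) = -1.477500
  f(a) × f(c) ≥ 0, new interval: [2.350000, 2.810000]
Iteration 2:
  c_2 = (2.350000 + 2.810000)/2 = 2.580000
  f(c_2) = f(2.580000) = -0.343600
  f(a) × f(c) ≥ 0, new interval: [2.580000, 2.810000]
Iteration 3:
  c_3 = (2.580000 + 2.810000)/2 = 2.695000
  f(c_3) = f(2.695000) = 0.263025
  f(a) × f(c) < 0, new interval: [2.580000, 2.695000]
Iteration 4:
  c_4 = (2.580000 + 2.695000)/2 = 2.637500
  f(c_4) = f(2.637500) = -0.043594
  f(a) × f(c) ≥ 0, new interval: [2.637500, 2.695000]

After 4 iteration(s), the approximation is c_4 = 2.637500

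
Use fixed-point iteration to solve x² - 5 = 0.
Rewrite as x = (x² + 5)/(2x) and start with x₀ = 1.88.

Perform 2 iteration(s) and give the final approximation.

Equation: x² - 5 = 0
Fixed-point form: x = (x² + 5)/(2x)
x₀ = 1.88

x_1 = g(1.880000) = 2.269787
x_2 = g(2.269787) = 2.236318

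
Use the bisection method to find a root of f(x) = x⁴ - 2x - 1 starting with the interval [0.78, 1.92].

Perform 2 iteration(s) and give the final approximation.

f(x) = x⁴ - 2x - 1
Initial interval: [0.78, 1.92]

Iteration 1:
  c_1 = (0.780000 + 1.920000)/2 = 1.350000
  f(c_1) = f(1.350000) = -0.378494
  f(a) × f(c) ≥ 0, new interval: [1.350000, 1.920000]
Iteration 2:
  c_2 = (1.350000 + 1.920000)/2 = 1.635000
  f(c_2) = f(1.635000) = 2.876132
  f(a) × f(c) < 0, new interval: [1.350000, 1.635000]

After 2 iteration(s), the approximation is c_2 = 1.635000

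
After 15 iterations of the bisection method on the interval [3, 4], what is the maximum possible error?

Bisection error bound: |error| ≤ (b-a)/2^n
|error| ≤ (4 - 3)/2^15 = 1/2^15
|error| ≤ 0.0000305176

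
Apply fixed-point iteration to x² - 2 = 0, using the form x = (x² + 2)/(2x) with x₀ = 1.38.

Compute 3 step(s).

Equation: x² - 2 = 0
Fixed-point form: x = (x² + 2)/(2x)
x₀ = 1.38

x_1 = g(1.380000) = 1.414638
x_2 = g(1.414638) = 1.414214
x_3 = g(1.414214) = 1.414214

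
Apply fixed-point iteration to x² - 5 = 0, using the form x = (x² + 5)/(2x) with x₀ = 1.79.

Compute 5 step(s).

Equation: x² - 5 = 0
Fixed-point form: x = (x² + 5)/(2x)
x₀ = 1.79

x_1 = g(1.790000) = 2.291648
x_2 = g(2.291648) = 2.236742
x_3 = g(2.236742) = 2.236068
x_4 = g(2.236068) = 2.236068
x_5 = g(2.236068) = 2.236068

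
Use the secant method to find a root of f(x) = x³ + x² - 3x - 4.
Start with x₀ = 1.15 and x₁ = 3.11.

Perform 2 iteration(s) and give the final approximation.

f(x) = x³ + x² - 3x - 4
x₀ = 1.15, x₁ = 3.11

Secant formula: x_{n+1} = x_n - f(x_n)(x_n - x_{n-1})/(f(x_n) - f(x_{n-1}))

Iteration 1:
  f(1.150000) = -4.606625
  f(3.110000) = 26.422331
  x_2 = 3.110000 - 26.422331×(3.110000 - 1.150000)/(26.422331 - (-4.606625))
       = 1.440986
Iteration 2:
  f(3.110000) = 26.422331
  f(1.440986) = -3.254397
  x_3 = 1.440986 - (-3.254397)×(1.440986 - 3.110000)/(-3.254397 - 26.422331)
       = 1.624013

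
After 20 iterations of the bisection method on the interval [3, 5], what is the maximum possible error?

Bisection error bound: |error| ≤ (b-a)/2^n
|error| ≤ (5 - 3)/2^20 = 2/2^20
|error| ≤ 0.0000019073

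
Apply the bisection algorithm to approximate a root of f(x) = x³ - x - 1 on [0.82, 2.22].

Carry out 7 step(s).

f(x) = x³ - x - 1
Initial interval: [0.82, 2.22]

Iteration 1:
  c_1 = (0.820000 + 2.220000)/2 = 1.520000
  f(c_1) = f(1.520000) = 0.991808
  f(a) × f(c) < 0, new interval: [0.820000, 1.520000]
Iteration 2:
  c_2 = (0.820000 + 1.520000)/2 = 1.170000
  f(c_2) = f(1.170000) = -0.568387
  f(a) × f(c) ≥ 0, new interval: [1.170000, 1.520000]
Iteration 3:
  c_3 = (1.170000 + 1.520000)/2 = 1.345000
  f(c_3) = f(1.345000) = 0.088139
  f(a) × f(c) < 0, new interval: [1.170000, 1.345000]
Iteration 4:
  c_4 = (1.170000 + 1.345000)/2 = 1.257500
  f(c_4) = f(1.257500) = -0.269007
  f(a) × f(c) ≥ 0, new interval: [1.257500, 1.345000]
Iteration 5:
  c_5 = (1.257500 + 1.345000)/2 = 1.301250
  f(c_5) = f(1.301250) = -0.097906
  f(a) × f(c) ≥ 0, new interval: [1.301250, 1.345000]
Iteration 6:
  c_6 = (1.301250 + 1.345000)/2 = 1.323125
  f(c_6) = f(1.323125) = -0.006783
  f(a) × f(c) ≥ 0, new interval: [1.323125, 1.345000]
Iteration 7:
  c_7 = (1.323125 + 1.345000)/2 = 1.334062
  f(c_7) = f(1.334062) = 0.040199
  f(a) × f(c) < 0, new interval: [1.323125, 1.334062]

After 7 iteration(s), the approximation is c_7 = 1.334062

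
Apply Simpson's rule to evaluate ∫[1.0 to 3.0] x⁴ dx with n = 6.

f(x) = x⁴
a = 1.0, b = 3.0, n = 6
h = (b - a)/n = 0.333333

Simpson's rule: (h/3)[f(x₀) + 4f(x₁) + 2f(x₂) + ... + f(xₙ)]

x_0 = 1.0000, f(x_0) = 1.000000, coefficient = 1
x_1 = 1.3333, f(x_1) = 3.160494, coefficient = 4
x_2 = 1.6667, f(x_2) = 7.716049, coefficient = 2
x_3 = 2.0000, f(x_3) = 16.000000, coefficient = 4
x_4 = 2.3333, f(x_4) = 29.641975, coefficient = 2
x_5 = 2.6667, f(x_5) = 50.567901, coefficient = 4
x_6 = 3.0000, f(x_6) = 81.000000, coefficient = 1

I ≈ (0.333333/3) × 435.629630 = 48.403292
Exact value: 48.400000
Error: 0.003292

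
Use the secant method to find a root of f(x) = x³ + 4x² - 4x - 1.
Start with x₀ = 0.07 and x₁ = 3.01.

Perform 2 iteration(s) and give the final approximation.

f(x) = x³ + 4x² - 4x - 1
x₀ = 0.07, x₁ = 3.01

Secant formula: x_{n+1} = x_n - f(x_n)(x_n - x_{n-1})/(f(x_n) - f(x_{n-1}))

Iteration 1:
  f(0.070000) = -1.260057
  f(3.010000) = 50.471301
  x_2 = 3.010000 - 50.471301×(3.010000 - 0.070000)/(50.471301 - (-1.260057))
       = 0.141612
Iteration 2:
  f(3.010000) = 50.471301
  f(0.141612) = -1.483391
  x_3 = 0.141612 - (-1.483391)×(0.141612 - 3.010000)/(-1.483391 - 50.471301)
       = 0.223509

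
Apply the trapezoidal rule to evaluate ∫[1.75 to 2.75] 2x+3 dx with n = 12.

f(x) = 2x+3
a = 1.75, b = 2.75, n = 12
h = (b - a)/n = 0.083333

Trapezoidal rule: (h/2)[f(x₀) + 2f(x₁) + 2f(x₂) + ... + f(xₙ)]

x_0 = 1.7500, f(x_0) = 6.500000, coefficient = 1
x_1 = 1.8333, f(x_1) = 6.666667, coefficient = 2
x_2 = 1.9167, f(x_2) = 6.833333, coefficient = 2
x_3 = 2.0000, f(x_3) = 7.000000, coefficient = 2
x_4 = 2.0833, f(x_4) = 7.166667, coefficient = 2
x_5 = 2.1667, f(x_5) = 7.333333, coefficient = 2
x_6 = 2.2500, f(x_6) = 7.500000, coefficient = 2
x_7 = 2.3333, f(x_7) = 7.666667, coefficient = 2
x_8 = 2.4167, f(x_8) = 7.833333, coefficient = 2
x_9 = 2.5000, f(x_9) = 8.000000, coefficient = 2
x_10 = 2.5833, f(x_10) = 8.166667, coefficient = 2
x_11 = 2.6667, f(x_11) = 8.333333, coefficient = 2
x_12 = 2.7500, f(x_12) = 8.500000, coefficient = 1

I ≈ (0.083333/2) × 180.000000 = 7.500000
Exact value: 7.500000
Error: 0.000000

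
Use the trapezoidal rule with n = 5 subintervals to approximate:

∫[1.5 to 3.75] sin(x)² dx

f(x) = sin(x)²
a = 1.5, b = 3.75, n = 5
h = (b - a)/n = 0.450000

Trapezoidal rule: (h/2)[f(x₀) + 2f(x₁) + 2f(x₂) + ... + f(xₙ)]

x_0 = 1.5000, f(x_0) = 0.994996, coefficient = 1
x_1 = 1.9500, f(x_1) = 0.862966, coefficient = 2
x_2 = 2.4000, f(x_2) = 0.456251, coefficient = 2
x_3 = 2.8500, f(x_3) = 0.082644, coefficient = 2
x_4 = 3.3000, f(x_4) = 0.024884, coefficient = 2
x_5 = 3.7500, f(x_5) = 0.326682, coefficient = 1

I ≈ (0.450000/2) × 4.175167 = 0.939412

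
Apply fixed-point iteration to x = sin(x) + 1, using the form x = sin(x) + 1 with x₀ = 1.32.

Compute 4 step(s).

Equation: x = sin(x) + 1
Fixed-point form: x = sin(x) + 1
x₀ = 1.32

x_1 = g(1.320000) = 1.968715
x_2 = g(1.968715) = 1.921869
x_3 = g(1.921869) = 1.939004
x_4 = g(1.939004) = 1.932974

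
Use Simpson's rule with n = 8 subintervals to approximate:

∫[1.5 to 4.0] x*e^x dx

f(x) = x*e^x
a = 1.5, b = 4.0, n = 8
h = (b - a)/n = 0.312500

Simpson's rule: (h/3)[f(x₀) + 4f(x₁) + 2f(x₂) + ... + f(xₙ)]

x_0 = 1.5000, f(x_0) = 6.722534, coefficient = 1
x_1 = 1.8125, f(x_1) = 11.102909, coefficient = 4
x_2 = 2.1250, f(x_2) = 17.792407, coefficient = 2
x_3 = 2.4375, f(x_3) = 27.895710, coefficient = 4
x_4 = 2.7500, f(x_4) = 43.017238, coefficient = 2
x_5 = 3.0625, f(x_5) = 65.479137, coefficient = 4
x_6 = 3.3750, f(x_6) = 98.631958, coefficient = 2
x_7 = 3.6875, f(x_7) = 147.296671, coefficient = 4
x_8 = 4.0000, f(x_8) = 218.392600, coefficient = 1

I ≈ (0.312500/3) × 1551.096046 = 161.572505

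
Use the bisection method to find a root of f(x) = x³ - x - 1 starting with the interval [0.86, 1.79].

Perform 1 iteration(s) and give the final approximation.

f(x) = x³ - x - 1
Initial interval: [0.86, 1.79]

Iteration 1:
  c_1 = (0.860000 + 1.790000)/2 = 1.325000
  f(c_1) = f(1.325000) = 0.001203
  f(a) × f(c) < 0, new interval: [0.860000, 1.325000]

After 1 iteration(s), the approximation is c_1 = 1.325000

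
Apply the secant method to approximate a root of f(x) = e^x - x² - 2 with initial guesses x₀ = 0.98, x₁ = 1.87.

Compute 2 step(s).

f(x) = e^x - x² - 2
x₀ = 0.98, x₁ = 1.87

Secant formula: x_{n+1} = x_n - f(x_n)(x_n - x_{n-1})/(f(x_n) - f(x_{n-1}))

Iteration 1:
  f(0.980000) = -0.295944
  f(1.870000) = 0.991396
  x_2 = 1.870000 - 0.991396×(1.870000 - 0.980000)/(0.991396 - (-0.295944))
       = 1.184600
Iteration 2:
  f(1.870000) = 0.991396
  f(1.184600) = -0.133898
  x_3 = 1.184600 - (-0.133898)×(1.184600 - 1.870000)/(-0.133898 - 0.991396)
       = 1.266156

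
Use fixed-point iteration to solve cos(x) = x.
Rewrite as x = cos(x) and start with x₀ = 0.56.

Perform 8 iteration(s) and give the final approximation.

Equation: cos(x) = x
Fixed-point form: x = cos(x)
x₀ = 0.56

x_1 = g(0.560000) = 0.847255
x_2 = g(0.847255) = 0.662043
x_3 = g(0.662043) = 0.788738
x_4 = g(0.788738) = 0.704741
x_5 = g(0.704741) = 0.761779
x_6 = g(0.761779) = 0.723609
x_7 = g(0.723609) = 0.749421
x_8 = g(0.749421) = 0.732083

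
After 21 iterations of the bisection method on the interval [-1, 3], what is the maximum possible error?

Bisection error bound: |error| ≤ (b-a)/2^n
|error| ≤ (3 - (-1))/2^21 = 4/2^21
|error| ≤ 0.0000019073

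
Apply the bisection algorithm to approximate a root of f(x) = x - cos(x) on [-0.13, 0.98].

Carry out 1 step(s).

f(x) = x - cos(x)
Initial interval: [-0.13, 0.98]

Iteration 1:
  c_1 = (-0.130000 + 0.980000)/2 = 0.425000
  f(c_1) = f(0.425000) = -0.486039
  f(a) × f(c) ≥ 0, new interval: [0.425000, 0.980000]

After 1 iteration(s), the approximation is c_1 = 0.425000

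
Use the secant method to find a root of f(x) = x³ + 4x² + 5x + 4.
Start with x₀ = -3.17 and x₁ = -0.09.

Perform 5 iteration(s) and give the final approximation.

f(x) = x³ + 4x² + 5x + 4
x₀ = -3.17, x₁ = -0.09

Secant formula: x_{n+1} = x_n - f(x_n)(x_n - x_{n-1})/(f(x_n) - f(x_{n-1}))

Iteration 1:
  f(-3.170000) = -3.509413
  f(-0.090000) = 3.581671
  x_2 = -0.090000 - 3.581671×(-0.090000 - (-3.170000))/(3.581671 - (-3.509413))
       = -1.645693
Iteration 2:
  f(-0.090000) = 3.581671
  f(-1.645693) = 2.147717
  x_3 = -1.645693 - 2.147717×(-1.645693 - (-0.090000))/(2.147717 - 3.581671)
       = -3.975746
Iteration 3:
  f(-1.645693) = 2.147717
  f(-3.975746) = -15.495354
  x_4 = -3.975746 - (-15.495354)×(-3.975746 - (-1.645693))/(-15.495354 - 2.147717)
       = -1.929333
Iteration 4:
  f(-3.975746) = -15.495354
  f(-1.929333) = 2.061032
  x_5 = -1.929333 - 2.061032×(-1.929333 - (-3.975746))/(2.061032 - (-15.495354))
       = -2.169572
Iteration 5:
  f(-1.929333) = 2.061032
  f(-2.169572) = 1.768043
  x_6 = -2.169572 - 1.768043×(-2.169572 - (-1.929333))/(1.768043 - 2.061032)
       = -3.619291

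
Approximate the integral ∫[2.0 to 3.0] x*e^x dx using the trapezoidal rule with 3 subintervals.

f(x) = x*e^x
a = 2.0, b = 3.0, n = 3
h = (b - a)/n = 0.333333

Trapezoidal rule: (h/2)[f(x₀) + 2f(x₁) + 2f(x₂) + ... + f(xₙ)]

x_0 = 2.0000, f(x_0) = 14.778112, coefficient = 1
x_1 = 2.3333, f(x_1) = 24.061937, coefficient = 2
x_2 = 2.6667, f(x_2) = 38.378443, coefficient = 2
x_3 = 3.0000, f(x_3) = 60.256611, coefficient = 1

I ≈ (0.333333/2) × 199.915482 = 33.319247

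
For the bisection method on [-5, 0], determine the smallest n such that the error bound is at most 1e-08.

We need (b-a)/2^n ≤ 1e-08
(0 - (-5))/2^n ≤ 1e-08
5/2^n ≤ 1e-08
2^n ≥ 500000000
n ≥ log₂(500000000) = 28.90
n ≥ 29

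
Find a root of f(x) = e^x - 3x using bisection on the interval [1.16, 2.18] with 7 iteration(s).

f(x) = e^x - 3x
Initial interval: [1.16, 2.18]

Iteration 1:
  c_1 = (1.160000 + 2.180000)/2 = 1.670000
  f(c_1) = f(1.670000) = 0.302168
  f(a) × f(c) < 0, new interval: [1.160000, 1.670000]
Iteration 2:
  c_2 = (1.160000 + 1.670000)/2 = 1.415000
  f(c_2) = f(1.415000) = -0.128514
  f(a) × f(c) ≥ 0, new interval: [1.415000, 1.670000]
Iteration 3:
  c_3 = (1.415000 + 1.670000)/2 = 1.542500
  f(c_3) = f(1.542500) = 0.048766
  f(a) × f(c) < 0, new interval: [1.415000, 1.542500]
Iteration 4:
  c_4 = (1.415000 + 1.542500)/2 = 1.478750
  f(c_4) = f(1.478750) = -0.048792
  f(a) × f(c) ≥ 0, new interval: [1.478750, 1.542500]
Iteration 5:
  c_5 = (1.478750 + 1.542500)/2 = 1.510625
  f(c_5) = f(1.510625) = -0.002314
  f(a) × f(c) ≥ 0, new interval: [1.510625, 1.542500]
Iteration 6:
  c_6 = (1.510625 + 1.542500)/2 = 1.526563
  f(c_6) = f(1.526563) = 0.022642
  f(a) × f(c) < 0, new interval: [1.510625, 1.526563]
Iteration 7:
  c_7 = (1.510625 + 1.526563)/2 = 1.518594
  f(c_7) = f(1.518594) = 0.010019
  f(a) × f(c) < 0, new interval: [1.510625, 1.518594]

After 7 iteration(s), the approximation is c_7 = 1.518594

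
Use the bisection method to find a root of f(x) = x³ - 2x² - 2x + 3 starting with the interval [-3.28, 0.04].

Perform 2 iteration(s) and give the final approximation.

f(x) = x³ - 2x² - 2x + 3
Initial interval: [-3.28, 0.04]

Iteration 1:
  c_1 = (-3.280000 + 0.040000)/2 = -1.620000
  f(c_1) = f(-1.620000) = -3.260328
  f(a) × f(c) ≥ 0, new interval: [-1.620000, 0.040000]
Iteration 2:
  c_2 = (-1.620000 + 0.040000)/2 = -0.790000
  f(c_2) = f(-0.790000) = 2.838761
  f(a) × f(c) < 0, new interval: [-1.620000, -0.790000]

After 2 iteration(s), the approximation is c_2 = -0.790000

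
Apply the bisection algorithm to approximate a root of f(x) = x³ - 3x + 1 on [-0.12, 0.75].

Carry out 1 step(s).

f(x) = x³ - 3x + 1
Initial interval: [-0.12, 0.75]

Iteration 1:
  c_1 = (-0.120000 + 0.750000)/2 = 0.315000
  f(c_1) = f(0.315000) = 0.086256
  f(a) × f(c) ≥ 0, new interval: [0.315000, 0.750000]

After 1 iteration(s), the approximation is c_1 = 0.315000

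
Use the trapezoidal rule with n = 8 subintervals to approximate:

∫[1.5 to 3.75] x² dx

f(x) = x²
a = 1.5, b = 3.75, n = 8
h = (b - a)/n = 0.281250

Trapezoidal rule: (h/2)[f(x₀) + 2f(x₁) + 2f(x₂) + ... + f(xₙ)]

x_0 = 1.5000, f(x_0) = 2.250000, coefficient = 1
x_1 = 1.7812, f(x_1) = 3.172852, coefficient = 2
x_2 = 2.0625, f(x_2) = 4.253906, coefficient = 2
x_3 = 2.3438, f(x_3) = 5.493164, coefficient = 2
x_4 = 2.6250, f(x_4) = 6.890625, coefficient = 2
x_5 = 2.9062, f(x_5) = 8.446289, coefficient = 2
x_6 = 3.1875, f(x_6) = 10.160156, coefficient = 2
x_7 = 3.4688, f(x_7) = 12.032227, coefficient = 2
x_8 = 3.7500, f(x_8) = 14.062500, coefficient = 1

I ≈ (0.281250/2) × 117.210938 = 16.482788
Exact value: 16.453125
Error: 0.029663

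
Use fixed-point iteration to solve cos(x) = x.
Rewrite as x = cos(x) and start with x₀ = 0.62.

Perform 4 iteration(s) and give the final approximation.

Equation: cos(x) = x
Fixed-point form: x = cos(x)
x₀ = 0.62

x_1 = g(0.620000) = 0.813878
x_2 = g(0.813878) = 0.686684
x_3 = g(0.686684) = 0.773352
x_4 = g(0.773352) = 0.715573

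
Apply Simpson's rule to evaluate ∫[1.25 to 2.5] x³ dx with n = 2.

f(x) = x³
a = 1.25, b = 2.5, n = 2
h = (b - a)/n = 0.625000

Simpson's rule: (h/3)[f(x₀) + 4f(x₁) + 2f(x₂) + ... + f(xₙ)]

x_0 = 1.2500, f(x_0) = 1.953125, coefficient = 1
x_1 = 1.8750, f(x_1) = 6.591797, coefficient = 4
x_2 = 2.5000, f(x_2) = 15.625000, coefficient = 1

I ≈ (0.625000/3) × 43.945312 = 9.155273
Exact value: 9.155273
Error: 0.000000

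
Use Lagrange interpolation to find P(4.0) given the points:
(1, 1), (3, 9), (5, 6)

Lagrange interpolation formula:
P(x) = Σ yᵢ × Lᵢ(x)
where Lᵢ(x) = Π_{j≠i} (x - xⱼ)/(xᵢ - xⱼ)

L_0(4.0) = (4.0 - 3)/(1 - 3) × (4.0 - 5)/(1 - 5) = -0.125000
L_1(4.0) = (4.0 - 1)/(3 - 1) × (4.0 - 5)/(3 - 5) = 0.750000
L_2(4.0) = (4.0 - 1)/(5 - 1) × (4.0 - 3)/(5 - 3) = 0.375000

P(4.0) = 1×L_0(4.0) + 9×L_1(4.0) + 6×L_2(4.0)
P(4.0) = 8.875000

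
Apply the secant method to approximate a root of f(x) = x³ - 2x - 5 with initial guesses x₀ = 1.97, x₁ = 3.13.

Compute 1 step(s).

f(x) = x³ - 2x - 5
x₀ = 1.97, x₁ = 3.13

Secant formula: x_{n+1} = x_n - f(x_n)(x_n - x_{n-1})/(f(x_n) - f(x_{n-1}))

Iteration 1:
  f(1.970000) = -1.294627
  f(3.130000) = 19.404297
  x_2 = 3.130000 - 19.404297×(3.130000 - 1.970000)/(19.404297 - (-1.294627))
       = 2.042553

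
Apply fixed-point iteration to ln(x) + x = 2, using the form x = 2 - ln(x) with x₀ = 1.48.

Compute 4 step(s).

Equation: ln(x) + x = 2
Fixed-point form: x = 2 - ln(x)
x₀ = 1.48

x_1 = g(1.480000) = 1.607958
x_2 = g(1.607958) = 1.525035
x_3 = g(1.525035) = 1.577983
x_4 = g(1.577983) = 1.543853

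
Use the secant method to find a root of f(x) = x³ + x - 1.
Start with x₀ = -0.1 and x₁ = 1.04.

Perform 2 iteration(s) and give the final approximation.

f(x) = x³ + x - 1
x₀ = -0.1, x₁ = 1.04

Secant formula: x_{n+1} = x_n - f(x_n)(x_n - x_{n-1})/(f(x_n) - f(x_{n-1}))

Iteration 1:
  f(-0.100000) = -1.101000
  f(1.040000) = 1.164864
  x_2 = 1.040000 - 1.164864×(1.040000 - (-0.100000))/(1.164864 - (-1.101000))
       = 0.453934
Iteration 2:
  f(1.040000) = 1.164864
  f(0.453934) = -0.452530
  x_3 = 0.453934 - (-0.452530)×(0.453934 - 1.040000)/(-0.452530 - 1.164864)
       = 0.617909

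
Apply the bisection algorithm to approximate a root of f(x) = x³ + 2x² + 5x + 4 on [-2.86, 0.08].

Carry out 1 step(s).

f(x) = x³ + 2x² + 5x + 4
Initial interval: [-2.86, 0.08]

Iteration 1:
  c_1 = (-2.860000 + 0.080000)/2 = -1.390000
  f(c_1) = f(-1.390000) = -1.771419
  f(a) × f(c) ≥ 0, new interval: [-1.390000, 0.080000]

After 1 iteration(s), the approximation is c_1 = -1.390000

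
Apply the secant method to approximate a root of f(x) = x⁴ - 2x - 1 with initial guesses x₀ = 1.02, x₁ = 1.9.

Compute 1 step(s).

f(x) = x⁴ - 2x - 1
x₀ = 1.02, x₁ = 1.9

Secant formula: x_{n+1} = x_n - f(x_n)(x_n - x_{n-1})/(f(x_n) - f(x_{n-1}))

Iteration 1:
  f(1.020000) = -1.957568
  f(1.900000) = 8.232100
  x_2 = 1.900000 - 8.232100×(1.900000 - 1.020000)/(8.232100 - (-1.957568))
       = 1.189059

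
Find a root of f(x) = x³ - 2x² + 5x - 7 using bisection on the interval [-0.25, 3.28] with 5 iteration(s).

f(x) = x³ - 2x² + 5x - 7
Initial interval: [-0.25, 3.28]

Iteration 1:
  c_1 = (-0.250000 + 3.280000)/2 = 1.515000
  f(c_1) = f(1.515000) = -0.538184
  f(a) × f(c) ≥ 0, new interval: [1.515000, 3.280000]
Iteration 2:
  c_2 = (1.515000 + 3.280000)/2 = 2.397500
  f(c_2) = f(2.397500) = 7.272332
  f(a) × f(c) < 0, new interval: [1.515000, 2.397500]
Iteration 3:
  c_3 = (1.515000 + 2.397500)/2 = 1.956250
  f(c_3) = f(1.956250) = 2.613823
  f(a) × f(c) < 0, new interval: [1.515000, 1.956250]
Iteration 4:
  c_4 = (1.515000 + 1.956250)/2 = 1.735625
  f(c_4) = f(1.735625) = 0.881723
  f(a) × f(c) < 0, new interval: [1.515000, 1.735625]
Iteration 5:
  c_5 = (1.515000 + 1.735625)/2 = 1.625312
  f(c_5) = f(1.625312) = 0.136773
  f(a) × f(c) < 0, new interval: [1.515000, 1.625312]

After 5 iteration(s), the approximation is c_5 = 1.625312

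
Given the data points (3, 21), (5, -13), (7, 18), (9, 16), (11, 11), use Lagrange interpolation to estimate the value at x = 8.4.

Lagrange interpolation formula:
P(x) = Σ yᵢ × Lᵢ(x)
where Lᵢ(x) = Π_{j≠i} (x - xⱼ)/(xᵢ - xⱼ)

L_0(8.4) = (8.4 - 5)/(3 - 5) × (8.4 - 7)/(3 - 7) × (8.4 - 9)/(3 - 9) × (8.4 - 11)/(3 - 11) = 0.019337
L_1(8.4) = (8.4 - 3)/(5 - 3) × (8.4 - 7)/(5 - 7) × (8.4 - 9)/(5 - 9) × (8.4 - 11)/(5 - 11) = -0.122850
L_2(8.4) = (8.4 - 3)/(7 - 3) × (8.4 - 5)/(7 - 5) × (8.4 - 9)/(7 - 9) × (8.4 - 11)/(7 - 11) = 0.447525
L_3(8.4) = (8.4 - 3)/(9 - 3) × (8.4 - 5)/(9 - 5) × (8.4 - 7)/(9 - 7) × (8.4 - 11)/(9 - 11) = 0.696150
L_4(8.4) = (8.4 - 3)/(11 - 3) × (8.4 - 5)/(11 - 5) × (8.4 - 7)/(11 - 7) × (8.4 - 9)/(11 - 9) = -0.040162

P(8.4) = 21×L_0(8.4) + (-13)×L_1(8.4) + 18×L_2(8.4) + 16×L_3(8.4) + 11×L_4(8.4)
P(8.4) = 20.755200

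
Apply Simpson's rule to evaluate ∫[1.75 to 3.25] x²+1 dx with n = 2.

f(x) = x²+1
a = 1.75, b = 3.25, n = 2
h = (b - a)/n = 0.750000

Simpson's rule: (h/3)[f(x₀) + 4f(x₁) + 2f(x₂) + ... + f(xₙ)]

x_0 = 1.7500, f(x_0) = 4.062500, coefficient = 1
x_1 = 2.5000, f(x_1) = 7.250000, coefficient = 4
x_2 = 3.2500, f(x_2) = 11.562500, coefficient = 1

I ≈ (0.750000/3) × 44.625000 = 11.156250
Exact value: 11.156250
Error: 0.000000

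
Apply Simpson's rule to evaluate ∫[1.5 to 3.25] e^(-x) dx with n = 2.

f(x) = e^(-x)
a = 1.5, b = 3.25, n = 2
h = (b - a)/n = 0.875000

Simpson's rule: (h/3)[f(x₀) + 4f(x₁) + 2f(x₂) + ... + f(xₙ)]

x_0 = 1.5000, f(x_0) = 0.223130, coefficient = 1
x_1 = 2.3750, f(x_1) = 0.093014, coefficient = 4
x_2 = 3.2500, f(x_2) = 0.038774, coefficient = 1

I ≈ (0.875000/3) × 0.633962 = 0.184906
Exact value: 0.184356
Error: 0.000550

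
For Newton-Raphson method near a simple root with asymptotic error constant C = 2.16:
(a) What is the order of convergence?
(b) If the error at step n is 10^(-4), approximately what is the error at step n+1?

(a) Newton-Raphson has quadratic (order 2) convergence near simple roots.
    This means |e_{n+1}| ≈ C|e_n|².

(b) With |e_n| = 10^(-4) and C = 2.16:
    |e_{n+1}| ≈ 2.16 × (10^(-4))² = 2.16 × 10^(-8)

(a) 2 (quadratic); (b) |e_{n+1}| ≈ 2.160e-08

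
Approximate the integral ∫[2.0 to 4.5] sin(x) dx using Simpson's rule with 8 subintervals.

f(x) = sin(x)
a = 2.0, b = 4.5, n = 8
h = (b - a)/n = 0.312500

Simpson's rule: (h/3)[f(x₀) + 4f(x₁) + 2f(x₂) + ... + f(xₙ)]

x_0 = 2.0000, f(x_0) = 0.909297, coefficient = 1
x_1 = 2.3125, f(x_1) = 0.737319, coefficient = 4
x_2 = 2.6250, f(x_2) = 0.493920, coefficient = 2
x_3 = 2.9375, f(x_3) = 0.202679, coefficient = 4
x_4 = 3.2500, f(x_4) = -0.108195, coefficient = 2
x_5 = 3.5625, f(x_5) = -0.408589, coefficient = 4
x_6 = 3.8750, f(x_6) = -0.669405, coefficient = 2
x_7 = 4.1875, f(x_7) = -0.865380, coefficient = 4
x_8 = 4.5000, f(x_8) = -0.977530, coefficient = 1

I ≈ (0.312500/3) × -1.971476 = -0.205362
Exact value: -0.205351
Error: 0.000011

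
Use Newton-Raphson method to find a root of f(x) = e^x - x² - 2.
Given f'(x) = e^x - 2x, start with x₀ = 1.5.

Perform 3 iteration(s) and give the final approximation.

f(x) = e^x - x² - 2
f'(x) = e^x - 2x
x₀ = 1.5

Newton-Raphson formula: x_{n+1} = x_n - f(x_n)/f'(x_n)

Iteration 1:
  f(1.500000) = 0.231689
  f'(1.500000) = 1.481689
  x_1 = 1.500000 - 0.231689/1.481689 = 1.343632
Iteration 2:
  f(1.343632) = 0.027592
  f'(1.343632) = 1.145675
  x_2 = 1.343632 - 0.027592/1.145675 = 1.319548
Iteration 3:
  f(1.319548) = 0.000523
  f'(1.319548) = 1.102634
  x_3 = 1.319548 - 0.000523/1.102634 = 1.319074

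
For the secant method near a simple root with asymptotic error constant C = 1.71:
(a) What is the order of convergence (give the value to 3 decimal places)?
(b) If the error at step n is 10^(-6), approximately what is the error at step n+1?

(a) Secant method has superlinear convergence with order φ = (1+√5)/2 ≈ 1.618.
    This means |e_{n+1}| ≈ C|e_n|^1.618.

(b) With |e_n| = 10^(-6) and C = 1.71:
    |e_{n+1}| ≈ 1.71 × (10^(-6))^1.618 = 1.71 × 10^(-9.71)

(a) ≈ 1.618 (golden ratio); (b) |e_{n+1}| ≈ 3.348e-10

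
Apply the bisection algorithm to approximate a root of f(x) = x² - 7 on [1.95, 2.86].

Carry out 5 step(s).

f(x) = x² - 7
Initial interval: [1.95, 2.86]

Iteration 1:
  c_1 = (1.950000 + 2.860000)/2 = 2.405000
  f(c_1) = f(2.405000) = -1.215975
  f(a) × f(c) ≥ 0, new interval: [2.405000, 2.860000]
Iteration 2:
  c_2 = (2.405000 + 2.860000)/2 = 2.632500
  f(c_2) = f(2.632500) = -0.069944
  f(a) × f(c) ≥ 0, new interval: [2.632500, 2.860000]
Iteration 3:
  c_3 = (2.632500 + 2.860000)/2 = 2.746250
  f(c_3) = f(2.746250) = 0.541889
  f(a) × f(c) < 0, new interval: [2.632500, 2.746250]
Iteration 4:
  c_4 = (2.632500 + 2.746250)/2 = 2.689375
  f(c_4) = f(2.689375) = 0.232738
  f(a) × f(c) < 0, new interval: [2.632500, 2.689375]
Iteration 5:
  c_5 = (2.632500 + 2.689375)/2 = 2.660938
  f(c_5) = f(2.660938) = 0.080588
  f(a) × f(c) < 0, new interval: [2.632500, 2.660938]

After 5 iteration(s), the approximation is c_5 = 2.660938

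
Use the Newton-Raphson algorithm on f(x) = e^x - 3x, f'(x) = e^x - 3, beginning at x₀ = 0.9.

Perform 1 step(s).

f(x) = e^x - 3x
f'(x) = e^x - 3
x₀ = 0.9

Newton-Raphson formula: x_{n+1} = x_n - f(x_n)/f'(x_n)

Iteration 1:
  f(0.900000) = -0.240397
  f'(0.900000) = -0.540397
  x_1 = 0.900000 - (-0.240397)/(-0.540397) = 0.455148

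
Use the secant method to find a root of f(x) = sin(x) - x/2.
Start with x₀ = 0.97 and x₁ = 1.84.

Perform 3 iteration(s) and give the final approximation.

f(x) = sin(x) - x/2
x₀ = 0.97, x₁ = 1.84

Secant formula: x_{n+1} = x_n - f(x_n)(x_n - x_{n-1})/(f(x_n) - f(x_{n-1}))

Iteration 1:
  f(0.970000) = 0.339886
  f(1.840000) = 0.043983
  x_2 = 1.840000 - 0.043983×(1.840000 - 0.970000)/(0.043983 - 0.339886)
       = 1.969317
Iteration 2:
  f(1.840000) = 0.043983
  f(1.969317) = -0.063022
  x_3 = 1.969317 - (-0.063022)×(1.969317 - 1.840000)/(-0.063022 - 0.043983)
       = 1.893154
Iteration 3:
  f(1.969317) = -0.063022
  f(1.893154) = 0.001914
  x_4 = 1.893154 - 0.001914×(1.893154 - 1.969317)/(0.001914 - (-0.063022))
       = 1.895399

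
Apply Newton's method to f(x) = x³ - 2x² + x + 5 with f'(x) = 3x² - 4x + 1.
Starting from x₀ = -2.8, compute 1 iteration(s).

f(x) = x³ - 2x² + x + 5
f'(x) = 3x² - 4x + 1
x₀ = -2.8

Newton-Raphson formula: x_{n+1} = x_n - f(x_n)/f'(x_n)

Iteration 1:
  f(-2.800000) = -35.432000
  f'(-2.800000) = 35.720000
  x_1 = -2.800000 - (-35.432000)/35.720000 = -1.808063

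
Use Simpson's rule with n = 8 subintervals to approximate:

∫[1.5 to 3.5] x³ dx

f(x) = x³
a = 1.5, b = 3.5, n = 8
h = (b - a)/n = 0.250000

Simpson's rule: (h/3)[f(x₀) + 4f(x₁) + 2f(x₂) + ... + f(xₙ)]

x_0 = 1.5000, f(x_0) = 3.375000, coefficient = 1
x_1 = 1.7500, f(x_1) = 5.359375, coefficient = 4
x_2 = 2.0000, f(x_2) = 8.000000, coefficient = 2
x_3 = 2.2500, f(x_3) = 11.390625, coefficient = 4
x_4 = 2.5000, f(x_4) = 15.625000, coefficient = 2
x_5 = 2.7500, f(x_5) = 20.796875, coefficient = 4
x_6 = 3.0000, f(x_6) = 27.000000, coefficient = 2
x_7 = 3.2500, f(x_7) = 34.328125, coefficient = 4
x_8 = 3.5000, f(x_8) = 42.875000, coefficient = 1

I ≈ (0.250000/3) × 435.000000 = 36.250000
Exact value: 36.250000
Error: 0.000000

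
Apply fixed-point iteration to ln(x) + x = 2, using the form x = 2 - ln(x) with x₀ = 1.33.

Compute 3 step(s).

Equation: ln(x) + x = 2
Fixed-point form: x = 2 - ln(x)
x₀ = 1.33

x_1 = g(1.330000) = 1.714821
x_2 = g(1.714821) = 1.460691
x_3 = g(1.460691) = 1.621090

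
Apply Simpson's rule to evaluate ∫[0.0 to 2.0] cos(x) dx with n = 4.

f(x) = cos(x)
a = 0.0, b = 2.0, n = 4
h = (b - a)/n = 0.500000

Simpson's rule: (h/3)[f(x₀) + 4f(x₁) + 2f(x₂) + ... + f(xₙ)]

x_0 = 0.0000, f(x_0) = 1.000000, coefficient = 1
x_1 = 0.5000, f(x_1) = 0.877583, coefficient = 4
x_2 = 1.0000, f(x_2) = 0.540302, coefficient = 2
x_3 = 1.5000, f(x_3) = 0.070737, coefficient = 4
x_4 = 2.0000, f(x_4) = -0.416147, coefficient = 1

I ≈ (0.500000/3) × 5.457737 = 0.909623
Exact value: 0.909297
Error: 0.000325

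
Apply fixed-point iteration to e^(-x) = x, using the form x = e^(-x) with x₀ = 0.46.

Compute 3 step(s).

Equation: e^(-x) = x
Fixed-point form: x = e^(-x)
x₀ = 0.46

x_1 = g(0.460000) = 0.631284
x_2 = g(0.631284) = 0.531909
x_3 = g(0.531909) = 0.587483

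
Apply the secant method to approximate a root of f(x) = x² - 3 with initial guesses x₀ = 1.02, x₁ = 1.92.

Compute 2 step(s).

f(x) = x² - 3
x₀ = 1.02, x₁ = 1.92

Secant formula: x_{n+1} = x_n - f(x_n)(x_n - x_{n-1})/(f(x_n) - f(x_{n-1}))

Iteration 1:
  f(1.020000) = -1.959600
  f(1.920000) = 0.686400
  x_2 = 1.920000 - 0.686400×(1.920000 - 1.020000)/(0.686400 - (-1.959600))
       = 1.686531
Iteration 2:
  f(1.920000) = 0.686400
  f(1.686531) = -0.155614
  x_3 = 1.686531 - (-0.155614)×(1.686531 - 1.920000)/(-0.155614 - 0.686400)
       = 1.729679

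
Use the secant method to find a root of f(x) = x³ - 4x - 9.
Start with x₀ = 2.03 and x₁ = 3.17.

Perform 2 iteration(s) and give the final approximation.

f(x) = x³ - 4x - 9
x₀ = 2.03, x₁ = 3.17

Secant formula: x_{n+1} = x_n - f(x_n)(x_n - x_{n-1})/(f(x_n) - f(x_{n-1}))

Iteration 1:
  f(2.030000) = -8.754573
  f(3.170000) = 10.175013
  x_2 = 3.170000 - 10.175013×(3.170000 - 2.030000)/(10.175013 - (-8.754573))
       = 2.557228
Iteration 2:
  f(3.170000) = 10.175013
  f(2.557228) = -2.506132
  x_3 = 2.557228 - (-2.506132)×(2.557228 - 3.170000)/(-2.506132 - 10.175013)
       = 2.678328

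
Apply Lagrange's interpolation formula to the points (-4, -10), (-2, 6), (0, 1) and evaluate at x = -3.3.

Lagrange interpolation formula:
P(x) = Σ yᵢ × Lᵢ(x)
where Lᵢ(x) = Π_{j≠i} (x - xⱼ)/(xᵢ - xⱼ)

L_0(-3.3) = (-3.3 - (-2))/(-4 - (-2)) × (-3.3 - 0)/(-4 - 0) = 0.536250
L_1(-3.3) = (-3.3 - (-4))/(-2 - (-4)) × (-3.3 - 0)/(-2 - 0) = 0.577500
L_2(-3.3) = (-3.3 - (-4))/(0 - (-4)) × (-3.3 - (-2))/(0 - (-2)) = -0.113750

P(-3.3) = (-10)×L_0(-3.3) + 6×L_1(-3.3) + 1×L_2(-3.3)
P(-3.3) = -2.011250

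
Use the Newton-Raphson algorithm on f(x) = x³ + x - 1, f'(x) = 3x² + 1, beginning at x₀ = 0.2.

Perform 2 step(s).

f(x) = x³ + x - 1
f'(x) = 3x² + 1
x₀ = 0.2

Newton-Raphson formula: x_{n+1} = x_n - f(x_n)/f'(x_n)

Iteration 1:
  f(0.200000) = -0.792000
  f'(0.200000) = 1.120000
  x_1 = 0.200000 - (-0.792000)/1.120000 = 0.907143
Iteration 2:
  f(0.907143) = 0.653638
  f'(0.907143) = 3.468724
  x_2 = 0.907143 - 0.653638/3.468724 = 0.718705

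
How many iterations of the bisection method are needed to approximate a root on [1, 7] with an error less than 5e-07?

We need (b-a)/2^n ≤ 5e-07
(7 - 1)/2^n ≤ 5e-07
6/2^n ≤ 5e-07
2^n ≥ 12000000
n ≥ log₂(12000000) = 23.52
n ≥ 24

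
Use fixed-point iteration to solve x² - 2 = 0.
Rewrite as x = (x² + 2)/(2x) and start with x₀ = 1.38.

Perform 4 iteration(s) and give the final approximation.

Equation: x² - 2 = 0
Fixed-point form: x = (x² + 2)/(2x)
x₀ = 1.38

x_1 = g(1.380000) = 1.414638
x_2 = g(1.414638) = 1.414214
x_3 = g(1.414214) = 1.414214
x_4 = g(1.414214) = 1.414214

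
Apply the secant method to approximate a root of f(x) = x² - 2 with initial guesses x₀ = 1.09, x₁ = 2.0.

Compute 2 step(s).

f(x) = x² - 2
x₀ = 1.09, x₁ = 2.0

Secant formula: x_{n+1} = x_n - f(x_n)(x_n - x_{n-1})/(f(x_n) - f(x_{n-1}))

Iteration 1:
  f(1.090000) = -0.811900
  f(2.000000) = 2.000000
  x_2 = 2.000000 - 2.000000×(2.000000 - 1.090000)/(2.000000 - (-0.811900))
       = 1.352751
Iteration 2:
  f(2.000000) = 2.000000
  f(1.352751) = -0.170065
  x_3 = 1.352751 - (-0.170065)×(1.352751 - 2.000000)/(-0.170065 - 2.000000)
       = 1.403475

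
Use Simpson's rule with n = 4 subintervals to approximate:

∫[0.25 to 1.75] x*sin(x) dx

f(x) = x*sin(x)
a = 0.25, b = 1.75, n = 4
h = (b - a)/n = 0.375000

Simpson's rule: (h/3)[f(x₀) + 4f(x₁) + 2f(x₂) + ... + f(xₙ)]

x_0 = 0.2500, f(x_0) = 0.061851, coefficient = 1
x_1 = 0.6250, f(x_1) = 0.365686, coefficient = 4
x_2 = 1.0000, f(x_2) = 0.841471, coefficient = 2
x_3 = 1.3750, f(x_3) = 1.348728, coefficient = 4
x_4 = 1.7500, f(x_4) = 1.721975, coefficient = 1

I ≈ (0.375000/3) × 10.324423 = 1.290553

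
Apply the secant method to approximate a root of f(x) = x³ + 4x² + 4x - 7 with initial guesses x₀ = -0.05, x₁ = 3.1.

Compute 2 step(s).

f(x) = x³ + 4x² + 4x - 7
x₀ = -0.05, x₁ = 3.1

Secant formula: x_{n+1} = x_n - f(x_n)(x_n - x_{n-1})/(f(x_n) - f(x_{n-1}))

Iteration 1:
  f(-0.050000) = -7.190125
  f(3.100000) = 73.631000
  x_2 = 3.100000 - 73.631000×(3.100000 - (-0.050000))/(73.631000 - (-7.190125))
       = 0.230235
Iteration 2:
  f(3.100000) = 73.631000
  f(0.230235) = -5.854824
  x_3 = 0.230235 - (-5.854824)×(0.230235 - 3.100000)/(-5.854824 - 73.631000)
       = 0.441618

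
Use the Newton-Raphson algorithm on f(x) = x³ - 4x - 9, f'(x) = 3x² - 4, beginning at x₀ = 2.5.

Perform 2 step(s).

f(x) = x³ - 4x - 9
f'(x) = 3x² - 4
x₀ = 2.5

Newton-Raphson formula: x_{n+1} = x_n - f(x_n)/f'(x_n)

Iteration 1:
  f(2.500000) = -3.375000
  f'(2.500000) = 14.750000
  x_1 = 2.500000 - (-3.375000)/14.750000 = 2.728814
Iteration 2:
  f(2.728814) = 0.404647
  f'(2.728814) = 18.339270
  x_2 = 2.728814 - 0.404647/18.339270 = 2.706749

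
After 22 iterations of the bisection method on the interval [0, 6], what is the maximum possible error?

Bisection error bound: |error| ≤ (b-a)/2^n
|error| ≤ (6 - 0)/2^22 = 6/2^22
|error| ≤ 0.0000014305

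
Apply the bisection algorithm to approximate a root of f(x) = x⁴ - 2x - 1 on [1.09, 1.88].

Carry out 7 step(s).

f(x) = x⁴ - 2x - 1
Initial interval: [1.09, 1.88]

Iteration 1:
  c_1 = (1.090000 + 1.880000)/2 = 1.485000
  f(c_1) = f(1.485000) = 0.893017
  f(a) × f(c) < 0, new interval: [1.090000, 1.485000]
Iteration 2:
  c_2 = (1.090000 + 1.485000)/2 = 1.287500
  f(c_2) = f(1.287500) = -0.827176
  f(a) × f(c) ≥ 0, new interval: [1.287500, 1.485000]
Iteration 3:
  c_3 = (1.287500 + 1.485000)/2 = 1.386250
  f(c_3) = f(1.386250) = -0.079611
  f(a) × f(c) ≥ 0, new interval: [1.386250, 1.485000]
Iteration 4:
  c_4 = (1.386250 + 1.485000)/2 = 1.435625
  f(c_4) = f(1.435625) = 0.376550
  f(a) × f(c) < 0, new interval: [1.386250, 1.435625]
Iteration 5:
  c_5 = (1.386250 + 1.435625)/2 = 1.410937
  f(c_5) = f(1.410937) = 0.141189
  f(a) × f(c) < 0, new interval: [1.386250, 1.410937]
Iteration 6:
  c_6 = (1.386250 + 1.410937)/2 = 1.398594
  f(c_6) = f(1.398594) = 0.029001
  f(a) × f(c) < 0, new interval: [1.386250, 1.398594]
Iteration 7:
  c_7 = (1.386250 + 1.398594)/2 = 1.392422
  f(c_7) = f(1.392422) = -0.025748
  f(a) × f(c) ≥ 0, new interval: [1.392422, 1.398594]

After 7 iteration(s), the approximation is c_7 = 1.392422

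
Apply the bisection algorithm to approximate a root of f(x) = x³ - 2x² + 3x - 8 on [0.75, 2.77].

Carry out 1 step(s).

f(x) = x³ - 2x² + 3x - 8
Initial interval: [0.75, 2.77]

Iteration 1:
  c_1 = (0.750000 + 2.770000)/2 = 1.760000
  f(c_1) = f(1.760000) = -3.463424
  f(a) × f(c) ≥ 0, new interval: [1.760000, 2.770000]

After 1 iteration(s), the approximation is c_1 = 1.760000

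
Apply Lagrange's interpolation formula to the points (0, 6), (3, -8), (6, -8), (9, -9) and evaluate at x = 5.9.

Lagrange interpolation formula:
P(x) = Σ yᵢ × Lᵢ(x)
where Lᵢ(x) = Π_{j≠i} (x - xⱼ)/(xᵢ - xⱼ)

L_0(5.9) = (5.9 - 3)/(0 - 3) × (5.9 - 6)/(0 - 6) × (5.9 - 9)/(0 - 9) = -0.005549
L_1(5.9) = (5.9 - 0)/(3 - 0) × (5.9 - 6)/(3 - 6) × (5.9 - 9)/(3 - 9) = 0.033870
L_2(5.9) = (5.9 - 0)/(6 - 0) × (5.9 - 3)/(6 - 3) × (5.9 - 9)/(6 - 9) = 0.982241
L_3(5.9) = (5.9 - 0)/(9 - 0) × (5.9 - 3)/(9 - 3) × (5.9 - 6)/(9 - 6) = -0.010562

P(5.9) = 6×L_0(5.9) + (-8)×L_1(5.9) + (-8)×L_2(5.9) + (-9)×L_3(5.9)
P(5.9) = -8.067130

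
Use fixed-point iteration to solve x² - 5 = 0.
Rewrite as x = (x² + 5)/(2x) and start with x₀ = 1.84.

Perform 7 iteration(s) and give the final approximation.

Equation: x² - 5 = 0
Fixed-point form: x = (x² + 5)/(2x)
x₀ = 1.84

x_1 = g(1.840000) = 2.278696
x_2 = g(2.278696) = 2.236467
x_3 = g(2.236467) = 2.236068
x_4 = g(2.236068) = 2.236068
x_5 = g(2.236068) = 2.236068
x_6 = g(2.236068) = 2.236068
x_7 = g(2.236068) = 2.236068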